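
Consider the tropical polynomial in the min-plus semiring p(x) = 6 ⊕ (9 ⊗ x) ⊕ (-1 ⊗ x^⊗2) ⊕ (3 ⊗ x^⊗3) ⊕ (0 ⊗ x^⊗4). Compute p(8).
p(8) = 6

A tropical monomial a ⊗ x^⊗i evaluates to a + i · x. Evaluating each term at x = 8:
  Term 0 contributes 6 + 0 · 8 = 6
  Term 1 contributes 9 + 1 · 8 = 17
  Term 2 contributes -1 + 2 · 8 = 15
  Term 3 contributes 3 + 3 · 8 = 27
  Term 4 contributes 0 + 4 · 8 = 32
p(8) = ⊕ of these = min[6, 17, 15, 27, 32] = 6.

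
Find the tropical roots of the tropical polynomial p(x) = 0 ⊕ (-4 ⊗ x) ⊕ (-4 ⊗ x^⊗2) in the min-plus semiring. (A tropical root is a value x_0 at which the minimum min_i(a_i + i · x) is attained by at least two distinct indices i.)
Roots: {0, 4}

Each tropical root is a break point of the lower envelope of the lines y = a_i + i · x (there are 3 lines, with slopes 0, 1, ..., 2). Only the lines that attain the minimum somewhere contribute to roots; other lines are dominated. Here the surviving (envelope) indices are i = 2, i = 1, i = 0.
Intersections between consecutive envelope lines give the roots: for adjacent envelope indices i < j the intersection is x = (a_i − a_j) / (j − i). Reading off the sorted break points: {0, 4}.
Verification: at each break x_0, at least two indices attain the minimum of min_i(a_i + i · x_0).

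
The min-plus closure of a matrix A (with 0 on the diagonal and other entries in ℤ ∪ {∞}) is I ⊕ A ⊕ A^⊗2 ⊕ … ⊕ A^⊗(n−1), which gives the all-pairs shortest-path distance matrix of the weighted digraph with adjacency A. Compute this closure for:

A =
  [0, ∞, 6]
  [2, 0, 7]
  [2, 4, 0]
Closure =
  [0, 10, 6]
  [2, 0, 7]
  [2, 4, 0]

This is the Floyd-Warshall all-pairs shortest-path computation. For each intermediate vertex k = 0, 1, …, 2, update dist[i][j] ← min(dist[i][j], dist[i][k] + dist[k][j]). The final matrix gives, for each (i, j), the minimum total weight of any directed path from i to j (possibly empty when i = j).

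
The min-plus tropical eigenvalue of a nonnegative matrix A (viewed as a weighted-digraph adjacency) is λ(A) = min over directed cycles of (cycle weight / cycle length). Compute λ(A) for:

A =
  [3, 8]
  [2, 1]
λ(A) = 1

Enumerate directed cycles and compute their means (weight / length). Sample:
  cycle 0 → 0: weight = 3, length = 1, mean = 3/1 ≈ 3.000
  cycle 1 → 1: weight = 1, length = 1, mean = 1/1 ≈ 1.000
  cycle 0 → 1 → 0: weight = 10, length = 2, mean = 10/2 ≈ 5.000
  cycle 1 → 0 → 1: weight = 10, length = 2, mean = 10/2 ≈ 5.000
Minimum mean = 1.000, attained e.g. along the cycle 1 → 1 with weight 1 and length 1. So λ(A) = 1/1 = 1.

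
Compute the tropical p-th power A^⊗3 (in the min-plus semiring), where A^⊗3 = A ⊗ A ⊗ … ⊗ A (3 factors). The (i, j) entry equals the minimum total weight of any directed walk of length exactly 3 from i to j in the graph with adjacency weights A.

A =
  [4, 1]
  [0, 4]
A^⊗3 =
  [5, 2]
  [1, 5]

Each entry (A^⊗3)_ij equals the minimum over all length-3 walks i = v_0 → v_1 → … → v_3 = j of Σ_t A[v_t][v_{t+1}]. For example, for (i, j) = (0, 1) we minimise over 4 possible intermediate vertex sequences; the minimum is 2, attained along the walk 0 → 1 → 0 → 1.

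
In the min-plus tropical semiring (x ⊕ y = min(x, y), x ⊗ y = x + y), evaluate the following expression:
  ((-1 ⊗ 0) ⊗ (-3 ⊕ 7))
((-1 ⊗ 0) ⊗ (-3 ⊕ 7)) = -4

Expand innermost to outermost. Recall ⊕ takes the minimum of its arguments and ⊗ takes their sum. Working out the expression ((-1 ⊗ 0) ⊗ (-3 ⊕ 7)) gives -4.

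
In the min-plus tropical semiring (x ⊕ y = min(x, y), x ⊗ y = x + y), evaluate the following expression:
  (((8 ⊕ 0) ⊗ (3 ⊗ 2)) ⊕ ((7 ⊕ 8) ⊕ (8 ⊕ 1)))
(((8 ⊕ 0) ⊗ (3 ⊗ 2)) ⊕ ((7 ⊕ 8) ⊕ (8 ⊕ 1))) = 1

Expand innermost to outermost. Recall ⊕ takes the minimum of its arguments and ⊗ takes their sum. Working out the expression (((8 ⊕ 0) ⊗ (3 ⊗ 2)) ⊕ ((7 ⊕ 8) ⊕ (8 ⊕ 1))) gives 1.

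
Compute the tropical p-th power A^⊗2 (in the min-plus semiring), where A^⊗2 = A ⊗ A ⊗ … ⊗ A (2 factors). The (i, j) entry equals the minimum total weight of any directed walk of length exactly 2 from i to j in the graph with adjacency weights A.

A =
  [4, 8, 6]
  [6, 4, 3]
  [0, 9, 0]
A^⊗2 =
  [6, 12, 6]
  [3, 8, 3]
  [0, 8, 0]

Each entry (A^⊗2)_ij equals the minimum over all length-2 walks i = v_0 → v_1 → … → v_2 = j of Σ_t A[v_t][v_{t+1}]. For example, for (i, j) = (0, 2) we minimise over 3 possible intermediate vertex sequences; the minimum is 6, attained along the walk 0 → 2 → 2.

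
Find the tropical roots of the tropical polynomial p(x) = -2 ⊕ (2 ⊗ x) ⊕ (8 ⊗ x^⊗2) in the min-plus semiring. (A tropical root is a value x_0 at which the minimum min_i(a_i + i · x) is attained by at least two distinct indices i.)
Roots: {-6, -4}

Each tropical root is a break point of the lower envelope of the lines y = a_i + i · x (there are 3 lines, with slopes 0, 1, ..., 2). Only the lines that attain the minimum somewhere contribute to roots; other lines are dominated. Here the surviving (envelope) indices are i = 2, i = 1, i = 0.
Intersections between consecutive envelope lines give the roots: for adjacent envelope indices i < j the intersection is x = (a_i − a_j) / (j − i). Reading off the sorted break points: {-6, -4}.
Verification: at each break x_0, at least two indices attain the minimum of min_i(a_i + i · x_0).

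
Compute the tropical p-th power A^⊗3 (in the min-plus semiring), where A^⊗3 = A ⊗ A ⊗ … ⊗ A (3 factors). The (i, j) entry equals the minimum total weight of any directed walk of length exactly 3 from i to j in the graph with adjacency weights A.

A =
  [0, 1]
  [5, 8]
A^⊗3 =
  [0, 1]
  [5, 6]

Each entry (A^⊗3)_ij equals the minimum over all length-3 walks i = v_0 → v_1 → … → v_3 = j of Σ_t A[v_t][v_{t+1}]. For example, for (i, j) = (0, 1) we minimise over 4 possible intermediate vertex sequences; the minimum is 1, attained along the walk 0 → 0 → 0 → 1.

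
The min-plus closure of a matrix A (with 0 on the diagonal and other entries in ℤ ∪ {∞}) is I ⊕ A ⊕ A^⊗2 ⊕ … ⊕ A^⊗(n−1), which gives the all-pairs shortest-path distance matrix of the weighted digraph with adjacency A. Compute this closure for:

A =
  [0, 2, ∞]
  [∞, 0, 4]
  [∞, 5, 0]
Closure =
  [0, 2, 6]
  [∞, 0, 4]
  [∞, 5, 0]

This is the Floyd-Warshall all-pairs shortest-path computation. For each intermediate vertex k = 0, 1, …, 2, update dist[i][j] ← min(dist[i][j], dist[i][k] + dist[k][j]). The final matrix gives, for each (i, j), the minimum total weight of any directed path from i to j (possibly empty when i = j).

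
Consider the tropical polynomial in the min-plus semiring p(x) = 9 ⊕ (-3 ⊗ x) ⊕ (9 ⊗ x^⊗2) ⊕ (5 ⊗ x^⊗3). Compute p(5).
p(5) = 2

A tropical monomial a ⊗ x^⊗i evaluates to a + i · x. Evaluating each term at x = 5:
  Term 0 contributes 9 + 0 · 5 = 9
  Term 1 contributes -3 + 1 · 5 = 2
  Term 2 contributes 9 + 2 · 5 = 19
  Term 3 contributes 5 + 3 · 5 = 20
p(5) = ⊕ of these = min[9, 2, 19, 20] = 2.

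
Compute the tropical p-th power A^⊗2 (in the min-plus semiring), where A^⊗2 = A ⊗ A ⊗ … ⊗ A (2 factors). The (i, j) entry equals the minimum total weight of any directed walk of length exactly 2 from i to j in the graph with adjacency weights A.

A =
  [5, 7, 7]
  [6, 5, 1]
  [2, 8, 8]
A^⊗2 =
  [9, 12, 8]
  [3, 9, 6]
  [7, 9, 9]

Each entry (A^⊗2)_ij equals the minimum over all length-2 walks i = v_0 → v_1 → … → v_2 = j of Σ_t A[v_t][v_{t+1}]. For example, for (i, j) = (0, 2) we minimise over 3 possible intermediate vertex sequences; the minimum is 8, attained along the walk 0 → 1 → 2.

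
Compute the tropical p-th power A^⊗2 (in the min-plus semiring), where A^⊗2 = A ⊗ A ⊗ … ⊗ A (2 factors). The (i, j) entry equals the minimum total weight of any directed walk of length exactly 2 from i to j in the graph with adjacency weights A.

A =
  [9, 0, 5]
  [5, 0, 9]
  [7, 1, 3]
A^⊗2 =
  [5, 0, 8]
  [5, 0, 9]
  [6, 1, 6]

Each entry (A^⊗2)_ij equals the minimum over all length-2 walks i = v_0 → v_1 → … → v_2 = j of Σ_t A[v_t][v_{t+1}]. For example, for (i, j) = (0, 2) we minimise over 3 possible intermediate vertex sequences; the minimum is 8, attained along the walk 0 → 2 → 2.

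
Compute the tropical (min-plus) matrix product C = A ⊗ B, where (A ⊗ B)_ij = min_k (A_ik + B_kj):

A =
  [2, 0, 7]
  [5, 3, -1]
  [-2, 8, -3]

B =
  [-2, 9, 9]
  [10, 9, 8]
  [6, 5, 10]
A ⊗ B =
  [0, 9, 8]
  [3, 4, 9]
  [-4, 2, 7]

Apply the min-plus product entry-by-entry:
  C[0][0] = min over k of (A[0][0] + B[0][0] = 2 + -2 = 0, A[0][1] + B[1][0] = 0 + 10 = 10, A[0][2] + B[2][0] = 7 + 6 = 13) = 0 (attained at k = 0)
  C[0][1] = min over k of (A[0][0] + B[0][1] = 2 + 9 = 11, A[0][1] + B[1][1] = 0 + 9 = 9, A[0][2] + B[2][1] = 7 + 5 = 12) = 9 (attained at k = 1)
  C[0][2] = min over k of (A[0][0] + B[0][2] = 2 + 9 = 11, A[0][1] + B[1][2] = 0 + 8 = 8, A[0][2] + B[2][2] = 7 + 10 = 17) = 8 (attained at k = 1)
  C[1][0] = min over k of (A[1][0] + B[0][0] = 5 + -2 = 3, A[1][1] + B[1][0] = 3 + 10 = 13, A[1][2] + B[2][0] = -1 + 6 = 5) = 3 (attained at k = 0)
  C[1][1] = min over k of (A[1][0] + B[0][1] = 5 + 9 = 14, A[1][1] + B[1][1] = 3 + 9 = 12, A[1][2] + B[2][1] = -1 + 5 = 4) = 4 (attained at k = 2)
  C[1][2] = min over k of (A[1][0] + B[0][2] = 5 + 9 = 14, A[1][1] + B[1][2] = 3 + 8 = 11, A[1][2] + B[2][2] = -1 + 10 = 9) = 9 (attained at k = 2)
  C[2][0] = min over k of (A[2][0] + B[0][0] = -2 + -2 = -4, A[2][1] + B[1][0] = 8 + 10 = 18, A[2][2] + B[2][0] = -3 + 6 = 3) = -4 (attained at k = 0)
  C[2][1] = min over k of (A[2][0] + B[0][1] = -2 + 9 = 7, A[2][1] + B[1][1] = 8 + 9 = 17, A[2][2] + B[2][1] = -3 + 5 = 2) = 2 (attained at k = 2)
  C[2][2] = min over k of (A[2][0] + B[0][2] = -2 + 9 = 7, A[2][1] + B[1][2] = 8 + 8 = 16, A[2][2] + B[2][2] = -3 + 10 = 7) = 7 (attained at k = 0)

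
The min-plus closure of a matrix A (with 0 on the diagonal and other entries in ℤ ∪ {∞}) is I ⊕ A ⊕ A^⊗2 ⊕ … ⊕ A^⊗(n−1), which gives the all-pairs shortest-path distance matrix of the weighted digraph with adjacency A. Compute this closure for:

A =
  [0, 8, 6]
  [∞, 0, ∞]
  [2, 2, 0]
Closure =
  [0, 8, 6]
  [∞, 0, ∞]
  [2, 2, 0]

This is the Floyd-Warshall all-pairs shortest-path computation. For each intermediate vertex k = 0, 1, …, 2, update dist[i][j] ← min(dist[i][j], dist[i][k] + dist[k][j]). The final matrix gives, for each (i, j), the minimum total weight of any directed path from i to j (possibly empty when i = j).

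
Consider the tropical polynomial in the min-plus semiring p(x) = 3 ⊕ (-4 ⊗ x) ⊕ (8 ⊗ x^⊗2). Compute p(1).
p(1) = -3

A tropical monomial a ⊗ x^⊗i evaluates to a + i · x. Evaluating each term at x = 1:
  Term 0 contributes 3 + 0 · 1 = 3
  Term 1 contributes -4 + 1 · 1 = -3
  Term 2 contributes 8 + 2 · 1 = 10
p(1) = ⊕ of these = min[3, -3, 10] = -3.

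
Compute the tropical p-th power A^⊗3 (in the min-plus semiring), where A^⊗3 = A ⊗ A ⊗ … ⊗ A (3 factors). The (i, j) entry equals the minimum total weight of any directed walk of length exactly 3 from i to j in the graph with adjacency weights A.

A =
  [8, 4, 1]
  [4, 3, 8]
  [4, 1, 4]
A^⊗3 =
  [6, 5, 6]
  [9, 6, 8]
  [8, 6, 6]

Each entry (A^⊗3)_ij equals the minimum over all length-3 walks i = v_0 → v_1 → … → v_3 = j of Σ_t A[v_t][v_{t+1}]. For example, for (i, j) = (0, 2) we minimise over 9 possible intermediate vertex sequences; the minimum is 6, attained along the walk 0 → 2 → 0 → 2.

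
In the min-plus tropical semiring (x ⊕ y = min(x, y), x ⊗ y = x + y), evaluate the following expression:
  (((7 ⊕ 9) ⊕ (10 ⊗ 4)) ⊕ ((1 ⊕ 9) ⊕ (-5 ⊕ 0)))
(((7 ⊕ 9) ⊕ (10 ⊗ 4)) ⊕ ((1 ⊕ 9) ⊕ (-5 ⊕ 0))) = -5

Expand innermost to outermost. Recall ⊕ takes the minimum of its arguments and ⊗ takes their sum. Working out the expression (((7 ⊕ 9) ⊕ (10 ⊗ 4)) ⊕ ((1 ⊕ 9) ⊕ (-5 ⊕ 0))) gives -5.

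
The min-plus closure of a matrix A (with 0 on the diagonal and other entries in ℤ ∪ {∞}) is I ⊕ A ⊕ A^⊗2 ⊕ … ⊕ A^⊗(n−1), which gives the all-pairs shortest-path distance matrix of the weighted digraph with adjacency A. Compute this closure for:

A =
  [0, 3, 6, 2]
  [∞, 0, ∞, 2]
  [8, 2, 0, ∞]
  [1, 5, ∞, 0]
Closure =
  [0, 3, 6, 2]
  [3, 0, 9, 2]
  [5, 2, 0, 4]
  [1, 4, 7, 0]

This is the Floyd-Warshall all-pairs shortest-path computation. For each intermediate vertex k = 0, 1, …, 3, update dist[i][j] ← min(dist[i][j], dist[i][k] + dist[k][j]). The final matrix gives, for each (i, j), the minimum total weight of any directed path from i to j (possibly empty when i = j).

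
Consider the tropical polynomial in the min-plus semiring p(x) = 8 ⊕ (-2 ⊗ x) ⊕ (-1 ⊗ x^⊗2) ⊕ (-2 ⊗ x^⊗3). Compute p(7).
p(7) = 5

A tropical monomial a ⊗ x^⊗i evaluates to a + i · x. Evaluating each term at x = 7:
  Term 0 contributes 8 + 0 · 7 = 8
  Term 1 contributes -2 + 1 · 7 = 5
  Term 2 contributes -1 + 2 · 7 = 13
  Term 3 contributes -2 + 3 · 7 = 19
p(7) = ⊕ of these = min[8, 5, 13, 19] = 5.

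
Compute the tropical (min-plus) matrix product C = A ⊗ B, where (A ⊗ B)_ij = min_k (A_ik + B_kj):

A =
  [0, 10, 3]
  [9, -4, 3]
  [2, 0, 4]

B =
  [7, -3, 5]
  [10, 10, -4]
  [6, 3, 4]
A ⊗ B =
  [7, -3, 5]
  [6, 6, -8]
  [9, -1, -4]

Apply the min-plus product entry-by-entry:
  C[0][0] = min over k of (A[0][0] + B[0][0] = 0 + 7 = 7, A[0][1] + B[1][0] = 10 + 10 = 20, A[0][2] + B[2][0] = 3 + 6 = 9) = 7 (attained at k = 0)
  C[0][1] = min over k of (A[0][0] + B[0][1] = 0 + -3 = -3, A[0][1] + B[1][1] = 10 + 10 = 20, A[0][2] + B[2][1] = 3 + 3 = 6) = -3 (attained at k = 0)
  C[0][2] = min over k of (A[0][0] + B[0][2] = 0 + 5 = 5, A[0][1] + B[1][2] = 10 + -4 = 6, A[0][2] + B[2][2] = 3 + 4 = 7) = 5 (attained at k = 0)
  C[1][0] = min over k of (A[1][0] + B[0][0] = 9 + 7 = 16, A[1][1] + B[1][0] = -4 + 10 = 6, A[1][2] + B[2][0] = 3 + 6 = 9) = 6 (attained at k = 1)
  C[1][1] = min over k of (A[1][0] + B[0][1] = 9 + -3 = 6, A[1][1] + B[1][1] = -4 + 10 = 6, A[1][2] + B[2][1] = 3 + 3 = 6) = 6 (attained at k = 0)
  C[1][2] = min over k of (A[1][0] + B[0][2] = 9 + 5 = 14, A[1][1] + B[1][2] = -4 + -4 = -8, A[1][2] + B[2][2] = 3 + 4 = 7) = -8 (attained at k = 1)
  C[2][0] = min over k of (A[2][0] + B[0][0] = 2 + 7 = 9, A[2][1] + B[1][0] = 0 + 10 = 10, A[2][2] + B[2][0] = 4 + 6 = 10) = 9 (attained at k = 0)
  C[2][1] = min over k of (A[2][0] + B[0][1] = 2 + -3 = -1, A[2][1] + B[1][1] = 0 + 10 = 10, A[2][2] + B[2][1] = 4 + 3 = 7) = -1 (attained at k = 0)
  C[2][2] = min over k of (A[2][0] + B[0][2] = 2 + 5 = 7, A[2][1] + B[1][2] = 0 + -4 = -4, A[2][2] + B[2][2] = 4 + 4 = 8) = -4 (attained at k = 1)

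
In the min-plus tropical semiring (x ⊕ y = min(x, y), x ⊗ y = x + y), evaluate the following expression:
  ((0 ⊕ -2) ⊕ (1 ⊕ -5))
((0 ⊕ -2) ⊕ (1 ⊕ -5)) = -5

Expand innermost to outermost. Recall ⊕ takes the minimum of its arguments and ⊗ takes their sum. Working out the expression ((0 ⊕ -2) ⊕ (1 ⊕ -5)) gives -5.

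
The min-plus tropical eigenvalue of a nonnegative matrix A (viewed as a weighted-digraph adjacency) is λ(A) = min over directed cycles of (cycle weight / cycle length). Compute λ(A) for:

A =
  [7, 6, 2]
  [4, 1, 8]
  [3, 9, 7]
λ(A) = 1

Enumerate directed cycles and compute their means (weight / length). Sample:
  cycle 0 → 0: weight = 7, length = 1, mean = 7/1 ≈ 7.000
  cycle 1 → 1: weight = 1, length = 1, mean = 1/1 ≈ 1.000
  cycle 2 → 2: weight = 7, length = 1, mean = 7/1 ≈ 7.000
  cycle 0 → 1 → 0: weight = 10, length = 2, mean = 10/2 ≈ 5.000
  cycle 0 → 2 → 0: weight = 5, length = 2, mean = 5/2 ≈ 2.500
  cycle 1 → 0 → 1: weight = 10, length = 2, mean = 10/2 ≈ 5.000
Minimum mean = 1.000, attained e.g. along the cycle 1 → 1 with weight 1 and length 1. So λ(A) = 1/1 = 1.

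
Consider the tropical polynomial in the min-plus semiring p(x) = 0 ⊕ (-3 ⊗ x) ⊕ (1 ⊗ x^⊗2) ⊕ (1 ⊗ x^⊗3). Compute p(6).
p(6) = 0

A tropical monomial a ⊗ x^⊗i evaluates to a + i · x. Evaluating each term at x = 6:
  Term 0 contributes 0 + 0 · 6 = 0
  Term 1 contributes -3 + 1 · 6 = 3
  Term 2 contributes 1 + 2 · 6 = 13
  Term 3 contributes 1 + 3 · 6 = 19
p(6) = ⊕ of these = min[0, 3, 13, 19] = 0.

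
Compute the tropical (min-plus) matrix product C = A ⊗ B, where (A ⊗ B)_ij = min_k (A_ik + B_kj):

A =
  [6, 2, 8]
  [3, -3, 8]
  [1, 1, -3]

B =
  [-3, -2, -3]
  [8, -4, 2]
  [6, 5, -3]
A ⊗ B =
  [3, -2, 3]
  [0, -7, -1]
  [-2, -3, -6]

Apply the min-plus product entry-by-entry:
  C[0][0] = min over k of (A[0][0] + B[0][0] = 6 + -3 = 3, A[0][1] + B[1][0] = 2 + 8 = 10, A[0][2] + B[2][0] = 8 + 6 = 14) = 3 (attained at k = 0)
  C[0][1] = min over k of (A[0][0] + B[0][1] = 6 + -2 = 4, A[0][1] + B[1][1] = 2 + -4 = -2, A[0][2] + B[2][1] = 8 + 5 = 13) = -2 (attained at k = 1)
  C[0][2] = min over k of (A[0][0] + B[0][2] = 6 + -3 = 3, A[0][1] + B[1][2] = 2 + 2 = 4, A[0][2] + B[2][2] = 8 + -3 = 5) = 3 (attained at k = 0)
  C[1][0] = min over k of (A[1][0] + B[0][0] = 3 + -3 = 0, A[1][1] + B[1][0] = -3 + 8 = 5, A[1][2] + B[2][0] = 8 + 6 = 14) = 0 (attained at k = 0)
  C[1][1] = min over k of (A[1][0] + B[0][1] = 3 + -2 = 1, A[1][1] + B[1][1] = -3 + -4 = -7, A[1][2] + B[2][1] = 8 + 5 = 13) = -7 (attained at k = 1)
  C[1][2] = min over k of (A[1][0] + B[0][2] = 3 + -3 = 0, A[1][1] + B[1][2] = -3 + 2 = -1, A[1][2] + B[2][2] = 8 + -3 = 5) = -1 (attained at k = 1)
  C[2][0] = min over k of (A[2][0] + B[0][0] = 1 + -3 = -2, A[2][1] + B[1][0] = 1 + 8 = 9, A[2][2] + B[2][0] = -3 + 6 = 3) = -2 (attained at k = 0)
  C[2][1] = min over k of (A[2][0] + B[0][1] = 1 + -2 = -1, A[2][1] + B[1][1] = 1 + -4 = -3, A[2][2] + B[2][1] = -3 + 5 = 2) = -3 (attained at k = 1)
  C[2][2] = min over k of (A[2][0] + B[0][2] = 1 + -3 = -2, A[2][1] + B[1][2] = 1 + 2 = 3, A[2][2] + B[2][2] = -3 + -3 = -6) = -6 (attained at k = 2)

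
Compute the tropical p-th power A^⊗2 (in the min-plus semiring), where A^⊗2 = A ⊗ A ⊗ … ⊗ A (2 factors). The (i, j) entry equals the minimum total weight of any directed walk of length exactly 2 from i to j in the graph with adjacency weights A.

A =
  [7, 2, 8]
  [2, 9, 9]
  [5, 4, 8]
A^⊗2 =
  [4, 9, 11]
  [9, 4, 10]
  [6, 7, 13]

Each entry (A^⊗2)_ij equals the minimum over all length-2 walks i = v_0 → v_1 → … → v_2 = j of Σ_t A[v_t][v_{t+1}]. For example, for (i, j) = (0, 2) we minimise over 3 possible intermediate vertex sequences; the minimum is 11, attained along the walk 0 → 1 → 2.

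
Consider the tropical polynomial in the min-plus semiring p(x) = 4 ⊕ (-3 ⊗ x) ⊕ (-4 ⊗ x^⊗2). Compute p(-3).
p(-3) = -10

A tropical monomial a ⊗ x^⊗i evaluates to a + i · x. Evaluating each term at x = -3:
  Term 0 contributes 4 + 0 · -3 = 4
  Term 1 contributes -3 + 1 · -3 = -6
  Term 2 contributes -4 + 2 · -3 = -10
p(-3) = ⊕ of these = min[4, -6, -10] = -10.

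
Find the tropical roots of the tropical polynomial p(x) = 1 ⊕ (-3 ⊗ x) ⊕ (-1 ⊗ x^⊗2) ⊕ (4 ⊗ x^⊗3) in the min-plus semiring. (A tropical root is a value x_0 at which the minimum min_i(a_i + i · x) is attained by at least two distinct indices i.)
Roots: {-5, -2, 4}

Each tropical root is a break point of the lower envelope of the lines y = a_i + i · x (there are 4 lines, with slopes 0, 1, ..., 3). Only the lines that attain the minimum somewhere contribute to roots; other lines are dominated. Here the surviving (envelope) indices are i = 3, i = 2, i = 1, i = 0.
Intersections between consecutive envelope lines give the roots: for adjacent envelope indices i < j the intersection is x = (a_i − a_j) / (j − i). Reading off the sorted break points: {-5, -2, 4}.
Verification: at each break x_0, at least two indices attain the minimum of min_i(a_i + i · x_0).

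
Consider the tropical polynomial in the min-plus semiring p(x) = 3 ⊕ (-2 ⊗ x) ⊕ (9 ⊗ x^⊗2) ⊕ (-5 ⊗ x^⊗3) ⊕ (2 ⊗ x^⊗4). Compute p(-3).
p(-3) = -14

A tropical monomial a ⊗ x^⊗i evaluates to a + i · x. Evaluating each term at x = -3:
  Term 0 contributes 3 + 0 · -3 = 3
  Term 1 contributes -2 + 1 · -3 = -5
  Term 2 contributes 9 + 2 · -3 = 3
  Term 3 contributes -5 + 3 · -3 = -14
  Term 4 contributes 2 + 4 · -3 = -10
p(-3) = ⊕ of these = min[3, -5, 3, -14, -10] = -14.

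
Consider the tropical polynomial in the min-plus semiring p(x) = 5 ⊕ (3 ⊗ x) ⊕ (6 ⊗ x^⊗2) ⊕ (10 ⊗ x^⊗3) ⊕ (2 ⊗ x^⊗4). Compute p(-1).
p(-1) = -2

A tropical monomial a ⊗ x^⊗i evaluates to a + i · x. Evaluating each term at x = -1:
  Term 0 contributes 5 + 0 · -1 = 5
  Term 1 contributes 3 + 1 · -1 = 2
  Term 2 contributes 6 + 2 · -1 = 4
  Term 3 contributes 10 + 3 · -1 = 7
  Term 4 contributes 2 + 4 · -1 = -2
p(-1) = ⊕ of these = min[5, 2, 4, 7, -2] = -2.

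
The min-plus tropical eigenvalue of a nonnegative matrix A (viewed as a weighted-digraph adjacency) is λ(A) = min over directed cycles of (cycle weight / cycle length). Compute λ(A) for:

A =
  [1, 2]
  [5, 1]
λ(A) = 1

Enumerate directed cycles and compute their means (weight / length). Sample:
  cycle 0 → 0: weight = 1, length = 1, mean = 1/1 ≈ 1.000
  cycle 1 → 1: weight = 1, length = 1, mean = 1/1 ≈ 1.000
  cycle 0 → 1 → 0: weight = 7, length = 2, mean = 7/2 ≈ 3.500
  cycle 1 → 0 → 1: weight = 7, length = 2, mean = 7/2 ≈ 3.500
Minimum mean = 1.000, attained e.g. along the cycle 0 → 0 with weight 1 and length 1. So λ(A) = 1/1 = 1.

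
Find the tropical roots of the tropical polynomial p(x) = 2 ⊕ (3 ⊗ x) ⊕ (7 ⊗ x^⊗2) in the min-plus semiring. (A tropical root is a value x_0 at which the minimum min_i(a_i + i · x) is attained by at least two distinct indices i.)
Roots: {-4, -1}

Each tropical root is a break point of the lower envelope of the lines y = a_i + i · x (there are 3 lines, with slopes 0, 1, ..., 2). Only the lines that attain the minimum somewhere contribute to roots; other lines are dominated. Here the surviving (envelope) indices are i = 2, i = 1, i = 0.
Intersections between consecutive envelope lines give the roots: for adjacent envelope indices i < j the intersection is x = (a_i − a_j) / (j − i). Reading off the sorted break points: {-4, -1}.
Verification: at each break x_0, at least two indices attain the minimum of min_i(a_i + i · x_0).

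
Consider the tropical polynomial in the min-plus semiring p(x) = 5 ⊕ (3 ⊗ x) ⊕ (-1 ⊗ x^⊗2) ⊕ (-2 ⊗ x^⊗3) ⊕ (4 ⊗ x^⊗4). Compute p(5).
p(5) = 5

A tropical monomial a ⊗ x^⊗i evaluates to a + i · x. Evaluating each term at x = 5:
  Term 0 contributes 5 + 0 · 5 = 5
  Term 1 contributes 3 + 1 · 5 = 8
  Term 2 contributes -1 + 2 · 5 = 9
  Term 3 contributes -2 + 3 · 5 = 13
  Term 4 contributes 4 + 4 · 5 = 24
p(5) = ⊕ of these = min[5, 8, 9, 13, 24] = 5.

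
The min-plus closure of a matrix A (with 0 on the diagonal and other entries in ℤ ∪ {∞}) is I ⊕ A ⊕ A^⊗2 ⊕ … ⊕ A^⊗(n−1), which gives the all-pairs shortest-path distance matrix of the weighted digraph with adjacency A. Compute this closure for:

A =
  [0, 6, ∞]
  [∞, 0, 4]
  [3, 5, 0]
Closure =
  [0, 6, 10]
  [7, 0, 4]
  [3, 5, 0]

This is the Floyd-Warshall all-pairs shortest-path computation. For each intermediate vertex k = 0, 1, …, 2, update dist[i][j] ← min(dist[i][j], dist[i][k] + dist[k][j]). The final matrix gives, for each (i, j), the minimum total weight of any directed path from i to j (possibly empty when i = j).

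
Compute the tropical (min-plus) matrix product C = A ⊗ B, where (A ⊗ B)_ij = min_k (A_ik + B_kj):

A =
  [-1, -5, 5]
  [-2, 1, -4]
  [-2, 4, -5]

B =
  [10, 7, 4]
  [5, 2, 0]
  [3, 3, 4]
A ⊗ B =
  [0, -3, -5]
  [-1, -1, 0]
  [-2, -2, -1]

Apply the min-plus product entry-by-entry:
  C[0][0] = min over k of (A[0][0] + B[0][0] = -1 + 10 = 9, A[0][1] + B[1][0] = -5 + 5 = 0, A[0][2] + B[2][0] = 5 + 3 = 8) = 0 (attained at k = 1)
  C[0][1] = min over k of (A[0][0] + B[0][1] = -1 + 7 = 6, A[0][1] + B[1][1] = -5 + 2 = -3, A[0][2] + B[2][1] = 5 + 3 = 8) = -3 (attained at k = 1)
  C[0][2] = min over k of (A[0][0] + B[0][2] = -1 + 4 = 3, A[0][1] + B[1][2] = -5 + 0 = -5, A[0][2] + B[2][2] = 5 + 4 = 9) = -5 (attained at k = 1)
  C[1][0] = min over k of (A[1][0] + B[0][0] = -2 + 10 = 8, A[1][1] + B[1][0] = 1 + 5 = 6, A[1][2] + B[2][0] = -4 + 3 = -1) = -1 (attained at k = 2)
  C[1][1] = min over k of (A[1][0] + B[0][1] = -2 + 7 = 5, A[1][1] + B[1][1] = 1 + 2 = 3, A[1][2] + B[2][1] = -4 + 3 = -1) = -1 (attained at k = 2)
  C[1][2] = min over k of (A[1][0] + B[0][2] = -2 + 4 = 2, A[1][1] + B[1][2] = 1 + 0 = 1, A[1][2] + B[2][2] = -4 + 4 = 0) = 0 (attained at k = 2)
  C[2][0] = min over k of (A[2][0] + B[0][0] = -2 + 10 = 8, A[2][1] + B[1][0] = 4 + 5 = 9, A[2][2] + B[2][0] = -5 + 3 = -2) = -2 (attained at k = 2)
  C[2][1] = min over k of (A[2][0] + B[0][1] = -2 + 7 = 5, A[2][1] + B[1][1] = 4 + 2 = 6, A[2][2] + B[2][1] = -5 + 3 = -2) = -2 (attained at k = 2)
  C[2][2] = min over k of (A[2][0] + B[0][2] = -2 + 4 = 2, A[2][1] + B[1][2] = 4 + 0 = 4, A[2][2] + B[2][2] = -5 + 4 = -1) = -1 (attained at k = 2)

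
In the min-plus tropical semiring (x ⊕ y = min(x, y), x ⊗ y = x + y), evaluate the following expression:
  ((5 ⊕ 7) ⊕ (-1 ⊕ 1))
((5 ⊕ 7) ⊕ (-1 ⊕ 1)) = -1

Expand innermost to outermost. Recall ⊕ takes the minimum of its arguments and ⊗ takes their sum. Working out the expression ((5 ⊕ 7) ⊕ (-1 ⊕ 1)) gives -1.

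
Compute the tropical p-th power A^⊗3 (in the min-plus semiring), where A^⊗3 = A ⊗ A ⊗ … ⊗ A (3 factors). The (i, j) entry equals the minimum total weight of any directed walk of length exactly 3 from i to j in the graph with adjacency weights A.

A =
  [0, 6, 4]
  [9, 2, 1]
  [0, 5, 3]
A^⊗3 =
  [0, 6, 4]
  [1, 6, 5]
  [0, 6, 4]

Each entry (A^⊗3)_ij equals the minimum over all length-3 walks i = v_0 → v_1 → … → v_3 = j of Σ_t A[v_t][v_{t+1}]. For example, for (i, j) = (0, 2) we minimise over 9 possible intermediate vertex sequences; the minimum is 4, attained along the walk 0 → 0 → 0 → 2.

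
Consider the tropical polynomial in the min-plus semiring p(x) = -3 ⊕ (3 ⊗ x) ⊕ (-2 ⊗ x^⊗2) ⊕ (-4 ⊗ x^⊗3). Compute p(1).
p(1) = -3

A tropical monomial a ⊗ x^⊗i evaluates to a + i · x. Evaluating each term at x = 1:
  Term 0 contributes -3 + 0 · 1 = -3
  Term 1 contributes 3 + 1 · 1 = 4
  Term 2 contributes -2 + 2 · 1 = 0
  Term 3 contributes -4 + 3 · 1 = -1
p(1) = ⊕ of these = min[-3, 4, 0, -1] = -3.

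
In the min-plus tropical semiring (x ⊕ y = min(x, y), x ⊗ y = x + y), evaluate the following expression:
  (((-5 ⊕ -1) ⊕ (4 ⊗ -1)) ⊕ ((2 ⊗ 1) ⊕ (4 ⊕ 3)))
(((-5 ⊕ -1) ⊕ (4 ⊗ -1)) ⊕ ((2 ⊗ 1) ⊕ (4 ⊕ 3))) = -5

Expand innermost to outermost. Recall ⊕ takes the minimum of its arguments and ⊗ takes their sum. Working out the expression (((-5 ⊕ -1) ⊕ (4 ⊗ -1)) ⊕ ((2 ⊗ 1) ⊕ (4 ⊕ 3))) gives -5.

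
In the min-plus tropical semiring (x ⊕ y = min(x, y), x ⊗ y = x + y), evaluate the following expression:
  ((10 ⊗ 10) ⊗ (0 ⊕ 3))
((10 ⊗ 10) ⊗ (0 ⊕ 3)) = 20

Expand innermost to outermost. Recall ⊕ takes the minimum of its arguments and ⊗ takes their sum. Working out the expression ((10 ⊗ 10) ⊗ (0 ⊕ 3)) gives 20.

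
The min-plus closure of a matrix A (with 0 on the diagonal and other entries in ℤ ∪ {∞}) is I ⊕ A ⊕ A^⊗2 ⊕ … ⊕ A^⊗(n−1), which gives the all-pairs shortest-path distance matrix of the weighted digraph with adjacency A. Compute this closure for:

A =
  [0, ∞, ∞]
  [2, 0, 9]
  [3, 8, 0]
Closure =
  [0, ∞, ∞]
  [2, 0, 9]
  [3, 8, 0]

This is the Floyd-Warshall all-pairs shortest-path computation. For each intermediate vertex k = 0, 1, …, 2, update dist[i][j] ← min(dist[i][j], dist[i][k] + dist[k][j]). The final matrix gives, for each (i, j), the minimum total weight of any directed path from i to j (possibly empty when i = j).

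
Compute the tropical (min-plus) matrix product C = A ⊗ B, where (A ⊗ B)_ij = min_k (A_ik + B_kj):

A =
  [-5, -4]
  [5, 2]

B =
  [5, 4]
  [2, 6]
A ⊗ B =
  [-2, -1]
  [4, 8]

Apply the min-plus product entry-by-entry:
  C[0][0] = min over k of (A[0][0] + B[0][0] = -5 + 5 = 0, A[0][1] + B[1][0] = -4 + 2 = -2) = -2 (attained at k = 1)
  C[0][1] = min over k of (A[0][0] + B[0][1] = -5 + 4 = -1, A[0][1] + B[1][1] = -4 + 6 = 2) = -1 (attained at k = 0)
  C[1][0] = min over k of (A[1][0] + B[0][0] = 5 + 5 = 10, A[1][1] + B[1][0] = 2 + 2 = 4) = 4 (attained at k = 1)
  C[1][1] = min over k of (A[1][0] + B[0][1] = 5 + 4 = 9, A[1][1] + B[1][1] = 2 + 6 = 8) = 8 (attained at k = 1)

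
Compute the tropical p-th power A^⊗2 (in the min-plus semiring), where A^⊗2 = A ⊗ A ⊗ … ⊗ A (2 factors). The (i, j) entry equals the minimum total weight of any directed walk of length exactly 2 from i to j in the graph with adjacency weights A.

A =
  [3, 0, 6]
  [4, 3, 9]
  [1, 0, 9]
A^⊗2 =
  [4, 3, 9]
  [7, 4, 10]
  [4, 1, 7]

Each entry (A^⊗2)_ij equals the minimum over all length-2 walks i = v_0 → v_1 → … → v_2 = j of Σ_t A[v_t][v_{t+1}]. For example, for (i, j) = (0, 2) we minimise over 3 possible intermediate vertex sequences; the minimum is 9, attained along the walk 0 → 0 → 2.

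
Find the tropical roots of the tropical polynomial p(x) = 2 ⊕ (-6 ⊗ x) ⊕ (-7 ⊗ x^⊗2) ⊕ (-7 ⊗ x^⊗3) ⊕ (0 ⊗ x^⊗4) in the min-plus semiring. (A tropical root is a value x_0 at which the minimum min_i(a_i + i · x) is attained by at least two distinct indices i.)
Roots: {-7, 0, 1, 8}

Each tropical root is a break point of the lower envelope of the lines y = a_i + i · x (there are 5 lines, with slopes 0, 1, ..., 4). Only the lines that attain the minimum somewhere contribute to roots; other lines are dominated. Here the surviving (envelope) indices are i = 4, i = 3, i = 2, i = 1, i = 0.
Intersections between consecutive envelope lines give the roots: for adjacent envelope indices i < j the intersection is x = (a_i − a_j) / (j − i). Reading off the sorted break points: {-7, 0, 1, 8}.
Verification: at each break x_0, at least two indices attain the minimum of min_i(a_i + i · x_0).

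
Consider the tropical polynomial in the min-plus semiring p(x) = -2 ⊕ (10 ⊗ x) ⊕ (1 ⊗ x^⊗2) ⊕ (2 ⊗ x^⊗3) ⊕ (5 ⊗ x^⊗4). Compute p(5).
p(5) = -2

A tropical monomial a ⊗ x^⊗i evaluates to a + i · x. Evaluating each term at x = 5:
  Term 0 contributes -2 + 0 · 5 = -2
  Term 1 contributes 10 + 1 · 5 = 15
  Term 2 contributes 1 + 2 · 5 = 11
  Term 3 contributes 2 + 3 · 5 = 17
  Term 4 contributes 5 + 4 · 5 = 25
p(5) = ⊕ of these = min[-2, 15, 11, 17, 25] = -2.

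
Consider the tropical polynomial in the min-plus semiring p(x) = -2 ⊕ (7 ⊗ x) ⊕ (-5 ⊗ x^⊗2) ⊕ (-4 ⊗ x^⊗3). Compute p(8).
p(8) = -2

A tropical monomial a ⊗ x^⊗i evaluates to a + i · x. Evaluating each term at x = 8:
  Term 0 contributes -2 + 0 · 8 = -2
  Term 1 contributes 7 + 1 · 8 = 15
  Term 2 contributes -5 + 2 · 8 = 11
  Term 3 contributes -4 + 3 · 8 = 20
p(8) = ⊕ of these = min[-2, 15, 11, 20] = -2.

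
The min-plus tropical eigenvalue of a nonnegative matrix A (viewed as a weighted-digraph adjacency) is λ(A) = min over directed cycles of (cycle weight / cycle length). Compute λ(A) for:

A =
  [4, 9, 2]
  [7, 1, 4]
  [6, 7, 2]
λ(A) = 1

Enumerate directed cycles and compute their means (weight / length). Sample:
  cycle 0 → 0: weight = 4, length = 1, mean = 4/1 ≈ 4.000
  cycle 1 → 1: weight = 1, length = 1, mean = 1/1 ≈ 1.000
  cycle 2 → 2: weight = 2, length = 1, mean = 2/1 ≈ 2.000
  cycle 0 → 1 → 0: weight = 16, length = 2, mean = 16/2 ≈ 8.000
  cycle 0 → 2 → 0: weight = 8, length = 2, mean = 8/2 ≈ 4.000
  cycle 1 → 0 → 1: weight = 16, length = 2, mean = 16/2 ≈ 8.000
Minimum mean = 1.000, attained e.g. along the cycle 1 → 1 with weight 1 and length 1. So λ(A) = 1/1 = 1.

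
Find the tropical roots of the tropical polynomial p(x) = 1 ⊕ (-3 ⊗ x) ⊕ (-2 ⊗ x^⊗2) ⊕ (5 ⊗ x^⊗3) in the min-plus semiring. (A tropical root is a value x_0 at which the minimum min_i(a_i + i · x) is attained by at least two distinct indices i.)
Roots: {-7, -1, 4}

Each tropical root is a break point of the lower envelope of the lines y = a_i + i · x (there are 4 lines, with slopes 0, 1, ..., 3). Only the lines that attain the minimum somewhere contribute to roots; other lines are dominated. Here the surviving (envelope) indices are i = 3, i = 2, i = 1, i = 0.
Intersections between consecutive envelope lines give the roots: for adjacent envelope indices i < j the intersection is x = (a_i − a_j) / (j − i). Reading off the sorted break points: {-7, -1, 4}.
Verification: at each break x_0, at least two indices attain the minimum of min_i(a_i + i · x_0).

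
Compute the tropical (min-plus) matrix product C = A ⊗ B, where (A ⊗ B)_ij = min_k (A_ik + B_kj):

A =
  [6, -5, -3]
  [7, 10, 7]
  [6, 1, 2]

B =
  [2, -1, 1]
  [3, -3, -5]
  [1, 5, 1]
A ⊗ B =
  [-2, -8, -10]
  [8, 6, 5]
  [3, -2, -4]

Apply the min-plus product entry-by-entry:
  C[0][0] = min over k of (A[0][0] + B[0][0] = 6 + 2 = 8, A[0][1] + B[1][0] = -5 + 3 = -2, A[0][2] + B[2][0] = -3 + 1 = -2) = -2 (attained at k = 1)
  C[0][1] = min over k of (A[0][0] + B[0][1] = 6 + -1 = 5, A[0][1] + B[1][1] = -5 + -3 = -8, A[0][2] + B[2][1] = -3 + 5 = 2) = -8 (attained at k = 1)
  C[0][2] = min over k of (A[0][0] + B[0][2] = 6 + 1 = 7, A[0][1] + B[1][2] = -5 + -5 = -10, A[0][2] + B[2][2] = -3 + 1 = -2) = -10 (attained at k = 1)
  C[1][0] = min over k of (A[1][0] + B[0][0] = 7 + 2 = 9, A[1][1] + B[1][0] = 10 + 3 = 13, A[1][2] + B[2][0] = 7 + 1 = 8) = 8 (attained at k = 2)
  C[1][1] = min over k of (A[1][0] + B[0][1] = 7 + -1 = 6, A[1][1] + B[1][1] = 10 + -3 = 7, A[1][2] + B[2][1] = 7 + 5 = 12) = 6 (attained at k = 0)
  C[1][2] = min over k of (A[1][0] + B[0][2] = 7 + 1 = 8, A[1][1] + B[1][2] = 10 + -5 = 5, A[1][2] + B[2][2] = 7 + 1 = 8) = 5 (attained at k = 1)
  C[2][0] = min over k of (A[2][0] + B[0][0] = 6 + 2 = 8, A[2][1] + B[1][0] = 1 + 3 = 4, A[2][2] + B[2][0] = 2 + 1 = 3) = 3 (attained at k = 2)
  C[2][1] = min over k of (A[2][0] + B[0][1] = 6 + -1 = 5, A[2][1] + B[1][1] = 1 + -3 = -2, A[2][2] + B[2][1] = 2 + 5 = 7) = -2 (attained at k = 1)
  C[2][2] = min over k of (A[2][0] + B[0][2] = 6 + 1 = 7, A[2][1] + B[1][2] = 1 + -5 = -4, A[2][2] + B[2][2] = 2 + 1 = 3) = -4 (attained at k = 1)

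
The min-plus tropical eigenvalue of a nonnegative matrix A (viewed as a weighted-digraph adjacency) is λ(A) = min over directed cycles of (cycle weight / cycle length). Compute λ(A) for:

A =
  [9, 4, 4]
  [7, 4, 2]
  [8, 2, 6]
λ(A) = 2

Enumerate directed cycles and compute their means (weight / length). Sample:
  cycle 0 → 0: weight = 9, length = 1, mean = 9/1 ≈ 9.000
  cycle 1 → 1: weight = 4, length = 1, mean = 4/1 ≈ 4.000
  cycle 2 → 2: weight = 6, length = 1, mean = 6/1 ≈ 6.000
  cycle 0 → 1 → 0: weight = 11, length = 2, mean = 11/2 ≈ 5.500
  cycle 0 → 2 → 0: weight = 12, length = 2, mean = 12/2 ≈ 6.000
  cycle 1 → 0 → 1: weight = 11, length = 2, mean = 11/2 ≈ 5.500
Minimum mean = 2.000, attained e.g. along the cycle 1 → 2 → 1 with weight 4 and length 2. So λ(A) = 4/2 = 2.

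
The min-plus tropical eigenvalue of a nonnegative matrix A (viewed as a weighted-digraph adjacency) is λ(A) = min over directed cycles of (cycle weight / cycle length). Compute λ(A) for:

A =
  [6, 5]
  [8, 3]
λ(A) = 3

Enumerate directed cycles and compute their means (weight / length). Sample:
  cycle 0 → 0: weight = 6, length = 1, mean = 6/1 ≈ 6.000
  cycle 1 → 1: weight = 3, length = 1, mean = 3/1 ≈ 3.000
  cycle 0 → 1 → 0: weight = 13, length = 2, mean = 13/2 ≈ 6.500
  cycle 1 → 0 → 1: weight = 13, length = 2, mean = 13/2 ≈ 6.500
Minimum mean = 3.000, attained e.g. along the cycle 1 → 1 with weight 3 and length 1. So λ(A) = 3/1 = 3.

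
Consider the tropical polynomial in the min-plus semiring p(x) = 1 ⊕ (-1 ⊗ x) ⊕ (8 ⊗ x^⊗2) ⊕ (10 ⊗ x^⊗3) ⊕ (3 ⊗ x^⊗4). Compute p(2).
p(2) = 1

A tropical monomial a ⊗ x^⊗i evaluates to a + i · x. Evaluating each term at x = 2:
  Term 0 contributes 1 + 0 · 2 = 1
  Term 1 contributes -1 + 1 · 2 = 1
  Term 2 contributes 8 + 2 · 2 = 12
  Term 3 contributes 10 + 3 · 2 = 16
  Term 4 contributes 3 + 4 · 2 = 11
p(2) = ⊕ of these = min[1, 1, 12, 16, 11] = 1.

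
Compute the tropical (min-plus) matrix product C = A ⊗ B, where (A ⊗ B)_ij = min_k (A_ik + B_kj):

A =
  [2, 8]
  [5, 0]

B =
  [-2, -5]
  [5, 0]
A ⊗ B =
  [0, -3]
  [3, 0]

Apply the min-plus product entry-by-entry:
  C[0][0] = min over k of (A[0][0] + B[0][0] = 2 + -2 = 0, A[0][1] + B[1][0] = 8 + 5 = 13) = 0 (attained at k = 0)
  C[0][1] = min over k of (A[0][0] + B[0][1] = 2 + -5 = -3, A[0][1] + B[1][1] = 8 + 0 = 8) = -3 (attained at k = 0)
  C[1][0] = min over k of (A[1][0] + B[0][0] = 5 + -2 = 3, A[1][1] + B[1][0] = 0 + 5 = 5) = 3 (attained at k = 0)
  C[1][1] = min over k of (A[1][0] + B[0][1] = 5 + -5 = 0, A[1][1] + B[1][1] = 0 + 0 = 0) = 0 (attained at k = 0)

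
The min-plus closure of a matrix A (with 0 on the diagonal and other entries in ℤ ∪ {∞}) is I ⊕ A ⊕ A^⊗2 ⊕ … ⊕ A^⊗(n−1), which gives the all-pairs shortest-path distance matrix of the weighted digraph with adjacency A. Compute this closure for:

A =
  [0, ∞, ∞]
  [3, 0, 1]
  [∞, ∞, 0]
Closure =
  [0, ∞, ∞]
  [3, 0, 1]
  [∞, ∞, 0]

This is the Floyd-Warshall all-pairs shortest-path computation. For each intermediate vertex k = 0, 1, …, 2, update dist[i][j] ← min(dist[i][j], dist[i][k] + dist[k][j]). The final matrix gives, for each (i, j), the minimum total weight of any directed path from i to j (possibly empty when i = j).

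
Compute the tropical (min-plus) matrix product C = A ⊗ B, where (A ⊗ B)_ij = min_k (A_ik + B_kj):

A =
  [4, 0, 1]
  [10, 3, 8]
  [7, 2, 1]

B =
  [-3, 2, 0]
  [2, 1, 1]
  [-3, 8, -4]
A ⊗ B =
  [-2, 1, -3]
  [5, 4, 4]
  [-2, 3, -3]

Apply the min-plus product entry-by-entry:
  C[0][0] = min over k of (A[0][0] + B[0][0] = 4 + -3 = 1, A[0][1] + B[1][0] = 0 + 2 = 2, A[0][2] + B[2][0] = 1 + -3 = -2) = -2 (attained at k = 2)
  C[0][1] = min over k of (A[0][0] + B[0][1] = 4 + 2 = 6, A[0][1] + B[1][1] = 0 + 1 = 1, A[0][2] + B[2][1] = 1 + 8 = 9) = 1 (attained at k = 1)
  C[0][2] = min over k of (A[0][0] + B[0][2] = 4 + 0 = 4, A[0][1] + B[1][2] = 0 + 1 = 1, A[0][2] + B[2][2] = 1 + -4 = -3) = -3 (attained at k = 2)
  C[1][0] = min over k of (A[1][0] + B[0][0] = 10 + -3 = 7, A[1][1] + B[1][0] = 3 + 2 = 5, A[1][2] + B[2][0] = 8 + -3 = 5) = 5 (attained at k = 1)
  C[1][1] = min over k of (A[1][0] + B[0][1] = 10 + 2 = 12, A[1][1] + B[1][1] = 3 + 1 = 4, A[1][2] + B[2][1] = 8 + 8 = 16) = 4 (attained at k = 1)
  C[1][2] = min over k of (A[1][0] + B[0][2] = 10 + 0 = 10, A[1][1] + B[1][2] = 3 + 1 = 4, A[1][2] + B[2][2] = 8 + -4 = 4) = 4 (attained at k = 1)
  C[2][0] = min over k of (A[2][0] + B[0][0] = 7 + -3 = 4, A[2][1] + B[1][0] = 2 + 2 = 4, A[2][2] + B[2][0] = 1 + -3 = -2) = -2 (attained at k = 2)
  C[2][1] = min over k of (A[2][0] + B[0][1] = 7 + 2 = 9, A[2][1] + B[1][1] = 2 + 1 = 3, A[2][2] + B[2][1] = 1 + 8 = 9) = 3 (attained at k = 1)
  C[2][2] = min over k of (A[2][0] + B[0][2] = 7 + 0 = 7, A[2][1] + B[1][2] = 2 + 1 = 3, A[2][2] + B[2][2] = 1 + -4 = -3) = -3 (attained at k = 2)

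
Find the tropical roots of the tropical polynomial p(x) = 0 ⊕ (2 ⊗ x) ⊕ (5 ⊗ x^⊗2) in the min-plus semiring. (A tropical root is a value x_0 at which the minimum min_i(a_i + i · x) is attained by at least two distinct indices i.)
Roots: {-3, -2}

Each tropical root is a break point of the lower envelope of the lines y = a_i + i · x (there are 3 lines, with slopes 0, 1, ..., 2). Only the lines that attain the minimum somewhere contribute to roots; other lines are dominated. Here the surviving (envelope) indices are i = 2, i = 1, i = 0.
Intersections between consecutive envelope lines give the roots: for adjacent envelope indices i < j the intersection is x = (a_i − a_j) / (j − i). Reading off the sorted break points: {-3, -2}.
Verification: at each break x_0, at least two indices attain the minimum of min_i(a_i + i · x_0).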